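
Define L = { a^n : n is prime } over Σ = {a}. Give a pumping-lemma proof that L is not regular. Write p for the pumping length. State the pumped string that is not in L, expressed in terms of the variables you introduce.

a^{q(1+k)}

Toward a contradiction, assume L is regular with pumping length p.
Let q be a prime with q ≥ p+2 (infinitely many primes exist), and take w = a^q ∈ L with |w| = q ≥ p.
By the pumping lemma, w = xyz with |xy| ≤ p and y is nonempty.
Then y = a^k for some k with 1 ≤ k ≤ p.
Since 1 ≤ k ≤ p, |xz| = q-k. Pump with i = q+1: |xy^{q+1}z| = (q-k)+(q+1)k = q+qk = q(1+k), which is composite (both factors ≥ 2). So xy^{q+1}z = a^{q(1+k)} ∉ L.
Contradiction. Therefore L is not regular.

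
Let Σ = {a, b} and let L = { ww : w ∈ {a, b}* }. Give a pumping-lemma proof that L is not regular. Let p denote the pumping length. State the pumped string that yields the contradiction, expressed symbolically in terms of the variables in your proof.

a^{p+k} b^p a^p b^p

Suppose for contradiction that L is regular, and let p be the pumping length.
Take w = a^p b^p a^p b^p = uu where u = a^pb^p; then w ∈ L and |w| = 4p ≥ p.
The pumping lemma gives a decomposition w = xyz where |xy| ≤ p and |y| > 0.
Because |xy| ≤ p and w begins with p copies of a, we have y = a^k with 1 ≤ k ≤ p.
Pump with i = 2: xy^2z = a^{p+k} b^p a^p b^p, of length 4p+k. Suppose this equals vv. The string starts with a and ends with b, so v does too; thus the boundary between the two copies of v is a b→a transition. There is exactly one such transition, at position 2p+k, so |v| = 2p+k and |vv| = 4p+2k ≠ 4p+k since k ≥ 1. So xy^2z ∉ L.
This contradicts the pumping lemma, so L is not regular.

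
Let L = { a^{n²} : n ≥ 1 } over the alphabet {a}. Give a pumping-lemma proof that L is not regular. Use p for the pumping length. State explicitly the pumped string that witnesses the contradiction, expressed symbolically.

Assume L is regular. Let p be the pumping length given by the pumping lemma.
Take w = a^{p²} ∈ L with |w| = p² ≥ p.
Write w = xyz as guaranteed by the lemma, with |xy| ≤ p and y is nonempty.
Then y = a^k for some k with 1 ≤ k ≤ p.
Pump with i = 2: xy^2z = a^{p²+k}. Since 1 ≤ k ≤ p, p² < p²+k ≤ p²+p < (p+1)², so p²+k lies strictly between consecutive squares and is not a perfect square. So xy^2z ∉ L.
This contradicts the pumping lemma, so L is not regular.

a^{p²+k}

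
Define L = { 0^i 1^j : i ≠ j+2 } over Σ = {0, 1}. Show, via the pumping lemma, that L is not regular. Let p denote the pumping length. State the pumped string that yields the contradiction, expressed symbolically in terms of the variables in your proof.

Toward a contradiction, assume L is regular with pumping length p.
Choose w = 0^p 1^{p+p!-2}. Since p ≠ (p+p!-2)+2 = p+p!, w ∈ L; and |w| ≥ p.
The pumping lemma gives a decomposition w = xyz where |xy| ≤ p and y is nonempty.
Since the first p symbols of w are all 0's and |xy| ≤ p, y lies entirely in the leading 0-block: y = 0^k for some k with 1 ≤ k ≤ p.
Since 1 ≤ k ≤ p, k divides p!; set t = 1 + p!/k. Then xy^t z has p + (p!/k)·k = p + p! copies of 0. Now the 0-count is p+p! and (1-count)+2 = (p+p!-2)+2 = p+p!, so i ≠ j+2 fails. So xy^t z = 0^{p+p!} 1^{p+p!-2} ∉ L.
This is a contradiction; hence L is not regular.

0^{p+p!} 1^{p+p!-2}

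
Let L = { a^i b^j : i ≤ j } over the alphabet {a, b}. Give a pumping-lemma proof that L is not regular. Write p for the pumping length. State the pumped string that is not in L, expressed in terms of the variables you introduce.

Assume L is regular. Let p be the pumping length given by the pumping lemma.
Choose w = a^p b^p ∈ L, with |w| = 2p ≥ p.
The pumping lemma gives a decomposition w = xyz where |xy| ≤ p and y is nonempty.
Because |xy| ≤ p and w begins with p copies of a, we have y = a^k with 1 ≤ k ≤ p.
Consider xy^2z = a^{p+k} b^p. Since k ≥ 1, the a-count p+k exceeds the b-count p, so i ≤ j fails; thus xy^2z ∉ L.
This is a contradiction; hence L is not regular.

a^{p+k} b^p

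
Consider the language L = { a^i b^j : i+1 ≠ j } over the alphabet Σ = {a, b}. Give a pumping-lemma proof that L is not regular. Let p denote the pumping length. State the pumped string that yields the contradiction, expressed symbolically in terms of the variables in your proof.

a^{p+p!} b^{p+p!+1}

Assume L is regular. Let p be the pumping length given by the pumping lemma.
Choose w = a^p b^{p+p!+1}. Since p ≠ (p+p!+1)-1 = p+p!, w ∈ L; and |w| ≥ p.
The pumping lemma gives a decomposition w = xyz where |xy| ≤ p and |y| ≥ 1.
Because |xy| ≤ p and w begins with p copies of a, we have y = a^k with 1 ≤ k ≤ p.
Since 1 ≤ k ≤ p, k divides p!; set t = 1 + p!/k. Then xy^t z has p + (p!/k)·k = p + p! copies of a. Now the a-count is p+p! and (b-count)-1 = (p+p!+1)-1 = p+p!, so i+1 ≠ j fails. So xy^t z = a^{p+p!} b^{p+p!+1} ∉ L.
This contradicts the pumping lemma, so L is not regular.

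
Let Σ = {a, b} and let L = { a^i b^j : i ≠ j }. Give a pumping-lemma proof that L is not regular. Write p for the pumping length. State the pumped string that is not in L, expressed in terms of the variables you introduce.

Assume L is regular. Let p be the pumping length given by the pumping lemma.
Choose w = a^p b^{p+p!}. Since p ≠ p+p!, w ∈ L; and |w| ≥ p.
Write w = xyz as guaranteed by the lemma, with |xy| ≤ p and y is nonempty.
Since the first p symbols of w are all a's and |xy| ≤ p, y lies entirely in the leading a-block: y = a^k for some k with 1 ≤ k ≤ p.
Since 1 ≤ k ≤ p, k divides p!; set t = 1 + p!/k. Then xy^t z has p + (p!/k)·k = p + p! copies of a. Now the a-count equals the b-count, so i ≠ j fails. So xy^t z = a^{p+p!} b^{p+p!} ∉ L.
Contradiction. Therefore L is not regular.

a^{p+p!} b^{p+p!}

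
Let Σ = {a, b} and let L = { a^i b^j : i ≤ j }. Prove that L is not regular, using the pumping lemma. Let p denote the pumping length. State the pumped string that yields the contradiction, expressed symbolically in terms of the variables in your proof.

a^{p+k} b^p

Toward a contradiction, assume L is regular with pumping length p.
Choose w = a^p b^p ∈ L, with |w| = 2p ≥ p.
By the pumping lemma, w = xyz with |xy| ≤ p and |y| > 0.
The first p characters of w are a's, so xy (and hence y) consists only of a's. Write y = a^k, 1 ≤ k ≤ p.
Consider xy^2z = a^{p+k} b^p. Since k ≥ 1, the a-count p+k exceeds the b-count p, so i ≤ j fails; thus xy^2z ∉ L.
This is a contradiction; hence L is not regular.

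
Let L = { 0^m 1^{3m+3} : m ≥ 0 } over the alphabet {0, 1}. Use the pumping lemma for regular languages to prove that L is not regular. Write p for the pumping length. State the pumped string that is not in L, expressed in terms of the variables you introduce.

Suppose for contradiction that L is regular, and let p be the pumping length.
Choose w = 0^p 1^{3p+3}, which is in L with |w| = 4p+3 ≥ p.
By the pumping lemma, w = xyz with |xy| ≤ p and y is nonempty.
Because |xy| ≤ p and w begins with p copies of 0, we have y = 0^k with 1 ≤ k ≤ p.
Pump with i = 2: xy^2z = 0^{p+k} 1^{3p+3}. For this to lie in L we would need 3p+3 = 3(p+k)+3, which forces k = 0. But k ≥ 1, so xy^2z ∉ L.
Contradiction. Therefore L is not regular.

0^{p+k} 1^{3p+3}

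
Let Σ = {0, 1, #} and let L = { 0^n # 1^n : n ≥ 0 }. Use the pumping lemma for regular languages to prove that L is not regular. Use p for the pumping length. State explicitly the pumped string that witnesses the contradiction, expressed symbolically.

Assume L is regular. Let p be the pumping length given by the pumping lemma.
Take w = 0^p # 1^p ∈ L with |w| = 2p+1 ≥ p.
By the pumping lemma, w = xyz with |xy| ≤ p and |y| > 0.
The first p characters of w are 0's, so xy (and hence y) consists only of 0's. Write y = 0^k, 1 ≤ k ≤ p.
Pump with i = 2: xy^2z = 0^{p+k} # 1^p, which would require p+k = p. But k ≥ 1, so xy^2z ∉ L.
This is a contradiction; hence L is not regular.

0^{p+k} # 1^p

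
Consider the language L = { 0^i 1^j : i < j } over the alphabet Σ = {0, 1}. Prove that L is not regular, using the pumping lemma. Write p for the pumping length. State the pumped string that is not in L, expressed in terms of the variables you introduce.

Toward a contradiction, assume L is regular with pumping length p.
Choose w = 0^p 1^{p+1} ∈ L, with |w| = 2p+1 ≥ p.
The pumping lemma gives a decomposition w = xyz where |xy| ≤ p and |y| ≥ 1.
The first p characters of w are 0's, so xy (and hence y) consists only of 0's. Write y = 0^k, 1 ≤ k ≤ p.
Consider xy^2z = 0^{p+k} 1^{p+1}. Since k ≥ 1, the 0-count p+k is at least p+1, so i < j fails; thus xy^2z ∉ L.
This is a contradiction; hence L is not regular.

0^{p+k} 1^{p+1}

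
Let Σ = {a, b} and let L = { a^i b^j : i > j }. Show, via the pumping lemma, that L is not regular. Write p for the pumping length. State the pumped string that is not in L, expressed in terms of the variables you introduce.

Suppose for contradiction that L is regular, and let p be the pumping length.
Choose w = a^{p+1} b^p ∈ L, with |w| = 2p+1 ≥ p.
Write w = xyz as guaranteed by the lemma, with |xy| ≤ p and |y| ≥ 1.
The first p characters of w are a's, so xy (and hence y) consists only of a's. Write y = a^k, 1 ≤ k ≤ p.
Consider xy^0z = xz = a^{p+1-k} b^p. Since k ≥ 1, the a-count p+1-k is at most p, so i > j fails; thus xz ∉ L.
Contradiction. Therefore L is not regular.

a^{p+1-k} b^p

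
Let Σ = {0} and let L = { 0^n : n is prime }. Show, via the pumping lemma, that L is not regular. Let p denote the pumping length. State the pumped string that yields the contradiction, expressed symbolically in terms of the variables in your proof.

Assume L is regular; let p be its pumping constant.
Let q be a prime with q ≥ p+2 (infinitely many primes exist), and take w = 0^q ∈ L with |w| = q ≥ p.
Write w = xyz as guaranteed by the lemma, with |xy| ≤ p and |y| ≥ 1.
Then y = 0^k for some k with 1 ≤ k ≤ p.
Since 1 ≤ k ≤ p, |xz| = q-k. Pump with i = q+1: |xy^{q+1}z| = (q-k)+(q+1)k = q+qk = q(1+k), which is composite (both factors ≥ 2). So xy^{q+1}z = 0^{q(1+k)} ∉ L.
This is a contradiction; hence L is not regular.

0^{q(1+k)}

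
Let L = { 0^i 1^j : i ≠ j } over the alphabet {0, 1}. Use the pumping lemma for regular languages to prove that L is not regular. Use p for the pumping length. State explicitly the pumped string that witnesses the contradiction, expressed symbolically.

Suppose for contradiction that L is regular, and let p be the pumping length.
Choose w = 0^p 1^{p+p!}. Since p ≠ p+p!, w ∈ L; and |w| ≥ p.
Write w = xyz as guaranteed by the lemma, with |xy| ≤ p and y is nonempty.
Because |xy| ≤ p and w begins with p copies of 0, we have y = 0^k with 1 ≤ k ≤ p.
Since 1 ≤ k ≤ p, k divides p!; set t = 1 + p!/k. Then xy^t z has p + (p!/k)·k = p + p! copies of 0. Now the 0-count equals the 1-count, so i ≠ j fails. So xy^t z = 0^{p+p!} 1^{p+p!} ∉ L.
Contradiction. Therefore L is not regular.

0^{p+p!} 1^{p+p!}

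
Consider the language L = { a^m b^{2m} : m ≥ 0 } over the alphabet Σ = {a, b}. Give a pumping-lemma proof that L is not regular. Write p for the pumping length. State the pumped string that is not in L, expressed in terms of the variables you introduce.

Toward a contradiction, assume L is regular with pumping length p.
Let w = a^p b^{2p} ∈ L; note |w| = 3p ≥ p.
The pumping lemma gives a decomposition w = xyz where |xy| ≤ p and |y| > 0.
Since the first p symbols of w are all a's and |xy| ≤ p, y lies entirely in the leading a-block: y = a^k for some k with 1 ≤ k ≤ p.
Pump with i = 2: xy^2z = a^{p+k} b^{2p}. For this to lie in L we would need 2p = 2(p+k), which forces k = 0. But k ≥ 1, so xy^2z ∉ L.
Contradiction. Therefore L is not regular.

a^{p+k} b^{2p}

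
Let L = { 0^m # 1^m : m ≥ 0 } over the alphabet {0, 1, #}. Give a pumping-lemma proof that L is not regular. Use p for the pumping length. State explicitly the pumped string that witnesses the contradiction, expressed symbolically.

0^{p+k} # 1^p

Toward a contradiction, assume L is regular with pumping length p.
Take w = 0^p # 1^p ∈ L with |w| = 2p+1 ≥ p.
The pumping lemma gives a decomposition w = xyz where |xy| ≤ p and y is nonempty.
The first p characters of w are 0's, so xy (and hence y) consists only of 0's. Write y = 0^k, 1 ≤ k ≤ p.
Pump with i = 2: xy^2z = 0^{p+k} # 1^p, which would require p+k = p. But k ≥ 1, so xy^2z ∉ L.
This is a contradiction; hence L is not regular.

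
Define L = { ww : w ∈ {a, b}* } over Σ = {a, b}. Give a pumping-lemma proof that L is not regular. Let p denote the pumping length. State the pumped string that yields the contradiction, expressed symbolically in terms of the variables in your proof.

a^{p+k} b^p a^p b^p

Assume L is regular; let p be its pumping constant.
Take w = a^p b^p a^p b^p = uu where u = a^pb^p; then w ∈ L and |w| = 4p ≥ p.
Write w = xyz as guaranteed by the lemma, with |xy| ≤ p and |y| > 0.
Since the first p symbols of w are all a's and |xy| ≤ p, y lies entirely in the leading a-block: y = a^k for some k with 1 ≤ k ≤ p.
Pump with i = 2: xy^2z = a^{p+k} b^p a^p b^p, of length 4p+k. Suppose this equals vv. The string starts with a and ends with b, so v does too; thus the boundary between the two copies of v is a b→a transition. There is exactly one such transition, at position 2p+k, so |v| = 2p+k and |vv| = 4p+2k ≠ 4p+k since k ≥ 1. So xy^2z ∉ L.
This contradicts the pumping lemma, so L is not regular.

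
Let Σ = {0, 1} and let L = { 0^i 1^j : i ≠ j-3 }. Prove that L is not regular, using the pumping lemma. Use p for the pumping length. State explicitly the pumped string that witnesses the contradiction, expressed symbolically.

0^{p+p!} 1^{p+p!+3}

Assume L is regular; let p be its pumping constant.
Choose w = 0^p 1^{p+p!+3}. Since p ≠ (p+p!+3)-3 = p+p!, w ∈ L; and |w| ≥ p.
By the pumping lemma, w = xyz with |xy| ≤ p and |y| ≥ 1.
Since the first p symbols of w are all 0's and |xy| ≤ p, y lies entirely in the leading 0-block: y = 0^k for some k with 1 ≤ k ≤ p.
Since 1 ≤ k ≤ p, k divides p!; set t = 1 + p!/k. Then xy^t z has p + (p!/k)·k = p + p! copies of 0. Now the 0-count is p+p! and (1-count)-3 = (p+p!+3)-3 = p+p!, so i ≠ j-3 fails. So xy^t z = 0^{p+p!} 1^{p+p!+3} ∉ L.
This contradicts the pumping lemma, so L is not regular.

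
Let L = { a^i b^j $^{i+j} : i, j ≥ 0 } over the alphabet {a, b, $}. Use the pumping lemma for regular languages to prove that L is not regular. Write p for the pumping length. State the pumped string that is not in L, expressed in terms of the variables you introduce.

Toward a contradiction, assume L is regular with pumping length p.
Take w = a^p b^p $^{2p} ∈ L (with i=j=p, i+j=2p), |w| = 4p ≥ p.
The pumping lemma gives a decomposition w = xyz where |xy| ≤ p and y is nonempty.
Since the first p symbols of w are all a's and |xy| ≤ p, y lies entirely in the leading a-block: y = a^k for some k with 1 ≤ k ≤ p.
Consider xy^2z = a^{p+k} b^p $^{2p}. Now the a- and b-counts sum to 2p+k, but the $-count is 2p ≠ 2p+k. So xy^2z ∉ L.
Contradiction. Therefore L is not regular.

a^{p+k} b^p $^{2p}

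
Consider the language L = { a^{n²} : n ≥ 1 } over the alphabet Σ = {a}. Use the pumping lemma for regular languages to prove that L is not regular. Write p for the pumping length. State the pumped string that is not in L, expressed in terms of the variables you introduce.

a^{p²+k}

Suppose for contradiction that L is regular, and let p be the pumping length.
Take w = a^{p²} ∈ L with |w| = p² ≥ p.
By the pumping lemma, w = xyz with |xy| ≤ p and |y| > 0.
Then y = a^k for some k with 1 ≤ k ≤ p.
Pump with i = 2: xy^2z = a^{p²+k}. Since 1 ≤ k ≤ p, p² < p²+k ≤ p²+p < (p+1)², so p²+k lies strictly between consecutive squares and is not a perfect square. So xy^2z ∉ L.
Contradiction. Therefore L is not regular.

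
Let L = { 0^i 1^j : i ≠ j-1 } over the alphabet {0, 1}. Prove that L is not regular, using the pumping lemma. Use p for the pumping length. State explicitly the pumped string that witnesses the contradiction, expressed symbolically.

0^{p+p!} 1^{p+p!+1}

Toward a contradiction, assume L is regular with pumping length p.
Choose w = 0^p 1^{p+p!+1}. Since p ≠ (p+p!+1)-1 = p+p!, w ∈ L; and |w| ≥ p.
Write w = xyz as guaranteed by the lemma, with |xy| ≤ p and |y| ≥ 1.
Since the first p symbols of w are all 0's and |xy| ≤ p, y lies entirely in the leading 0-block: y = 0^k for some k with 1 ≤ k ≤ p.
Since 1 ≤ k ≤ p, k divides p!; set t = 1 + p!/k. Then xy^t z has p + (p!/k)·k = p + p! copies of 0. Now the 0-count is p+p! and (1-count)-1 = (p+p!+1)-1 = p+p!, so i ≠ j-1 fails. So xy^t z = 0^{p+p!} 1^{p+p!+1} ∉ L.
Contradiction. Therefore L is not regular.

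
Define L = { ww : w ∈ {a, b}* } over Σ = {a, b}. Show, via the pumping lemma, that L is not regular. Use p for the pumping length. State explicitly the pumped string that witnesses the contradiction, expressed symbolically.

Assume L is regular; let p be its pumping constant.
Take w = a^p b^p a^p b^p = uu where u = a^pb^p; then w ∈ L and |w| = 4p ≥ p.
By the pumping lemma, w = xyz with |xy| ≤ p and |y| > 0.
Since the first p symbols of w are all a's and |xy| ≤ p, y lies entirely in the leading a-block: y = a^k for some k with 1 ≤ k ≤ p.
Pump with i = 2: xy^2z = a^{p+k} b^p a^p b^p, of length 4p+k. Suppose this equals vv. The string starts with a and ends with b, so v does too; thus the boundary between the two copies of v is a b→a transition. There is exactly one such transition, at position 2p+k, so |v| = 2p+k and |vv| = 4p+2k ≠ 4p+k since k ≥ 1. So xy^2z ∉ L.
Contradiction. Therefore L is not regular.

a^{p+k} b^p a^p b^p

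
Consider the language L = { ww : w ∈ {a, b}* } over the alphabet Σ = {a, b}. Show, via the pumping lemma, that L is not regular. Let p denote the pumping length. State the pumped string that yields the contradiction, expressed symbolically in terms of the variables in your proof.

Toward a contradiction, assume L is regular with pumping length p.
Take w = a^p b^p a^p b^p = uu where u = a^pb^p; then w ∈ L and |w| = 4p ≥ p.
Write w = xyz as guaranteed by the lemma, with |xy| ≤ p and |y| > 0.
The first p characters of w are a's, so xy (and hence y) consists only of a's. Write y = a^k, 1 ≤ k ≤ p.
Pump with i = 2: xy^2z = a^{p+k} b^p a^p b^p, of length 4p+k. Suppose this equals vv. The string starts with a and ends with b, so v does too; thus the boundary between the two copies of v is a b→a transition. There is exactly one such transition, at position 2p+k, so |v| = 2p+k and |vv| = 4p+2k ≠ 4p+k since k ≥ 1. So xy^2z ∉ L.
This contradicts the pumping lemma, so L is not regular.

a^{p+k} b^p a^p b^p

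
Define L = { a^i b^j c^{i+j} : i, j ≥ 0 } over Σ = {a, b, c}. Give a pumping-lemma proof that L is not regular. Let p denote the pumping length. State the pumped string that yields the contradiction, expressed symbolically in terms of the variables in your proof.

Assume L is regular; let p be its pumping constant.
Take w = a^p b^p c^{2p} ∈ L (with i=j=p, i+j=2p), |w| = 4p ≥ p.
Write w = xyz as guaranteed by the lemma, with |xy| ≤ p and |y| ≥ 1.
Since the first p symbols of w are all a's and |xy| ≤ p, y lies entirely in the leading a-block: y = a^k for some k with 1 ≤ k ≤ p.
Consider xy^2z = a^{p+k} b^p c^{2p}. Now the a- and b-counts sum to 2p+k, but the c-count is 2p ≠ 2p+k. So xy^2z ∉ L.
This contradicts the pumping lemma, so L is not regular.

a^{p+k} b^p c^{2p}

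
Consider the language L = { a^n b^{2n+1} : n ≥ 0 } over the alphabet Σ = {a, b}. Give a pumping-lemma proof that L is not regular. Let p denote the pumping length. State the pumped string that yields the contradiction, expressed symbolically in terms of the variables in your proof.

a^{p+k} b^{2p+1}

Assume L is regular. Let p be the pumping length given by the pumping lemma.
Let w = a^p b^{2p+1} ∈ L; note |w| = 3p+1 ≥ p.
By the pumping lemma, w = xyz with |xy| ≤ p and |y| > 0.
Since the first p symbols of w are all a's and |xy| ≤ p, y lies entirely in the leading a-block: y = a^k for some k with 1 ≤ k ≤ p.
Pump with i = 2: xy^2z = a^{p+k} b^{2p+1}. For this to lie in L we would need 2p+1 = 2(p+k)+1, which forces k = 0. But k ≥ 1, so xy^2z ∉ L.
This contradicts the pumping lemma, so L is not regular.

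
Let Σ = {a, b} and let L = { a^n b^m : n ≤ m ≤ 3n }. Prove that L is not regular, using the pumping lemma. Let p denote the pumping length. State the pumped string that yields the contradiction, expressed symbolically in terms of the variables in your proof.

a^{p+k} b^p

Assume L is regular; let p be its pumping constant.
Take w = a^p b^p ∈ L (since p ≤ p ≤ 3p), with |w| = 2p ≥ p.
The pumping lemma gives a decomposition w = xyz where |xy| ≤ p and |y| ≥ 1.
The first p characters of w are a's, so xy (and hence y) consists only of a's. Write y = a^k, 1 ≤ k ≤ p.
Pump with i = 2: xy^2z = a^{p+k} b^p. Now n = p+k > p = m, so the condition n ≤ m fails. Thus xy^2z ∉ L.
Contradiction. Therefore L is not regular.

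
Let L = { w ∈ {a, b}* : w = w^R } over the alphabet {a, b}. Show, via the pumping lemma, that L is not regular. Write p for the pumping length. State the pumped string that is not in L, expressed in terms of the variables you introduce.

Assume L is regular; let p be its pumping constant.
Take w = a^p b a^p, a palindrome of length 2p+1 ≥ p.
Write w = xyz as guaranteed by the lemma, with |xy| ≤ p and |y| > 0.
Since the first p symbols of w are all a's and |xy| ≤ p, y lies entirely in the leading a-block: y = a^k for some k with 1 ≤ k ≤ p.
Pump with i = 2: xy^2z = a^{p+k} b a^p. Its reverse is a^p b a^{p+k}, which differs from xy^2z since k ≥ 1. So xy^2z is not a palindrome and xy^2z ∉ L.
This is a contradiction; hence L is not regular.

a^{p+k} b a^p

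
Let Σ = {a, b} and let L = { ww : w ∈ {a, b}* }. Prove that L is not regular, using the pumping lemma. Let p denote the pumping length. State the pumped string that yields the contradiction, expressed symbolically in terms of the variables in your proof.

Toward a contradiction, assume L is regular with pumping length p.
Take w = a^p b^p a^p b^p = uu where u = a^pb^p; then w ∈ L and |w| = 4p ≥ p.
By the pumping lemma, w = xyz with |xy| ≤ p and |y| > 0.
Because |xy| ≤ p and w begins with p copies of a, we have y = a^k with 1 ≤ k ≤ p.
Pump with i = 2: xy^2z = a^{p+k} b^p a^p b^p, of length 4p+k. Suppose this equals vv. The string starts with a and ends with b, so v does too; thus the boundary between the two copies of v is a b→a transition. There is exactly one such transition, at position 2p+k, so |v| = 2p+k and |vv| = 4p+2k ≠ 4p+k since k ≥ 1. So xy^2z ∉ L.
This is a contradiction; hence L is not regular.

a^{p+k} b^p a^p b^p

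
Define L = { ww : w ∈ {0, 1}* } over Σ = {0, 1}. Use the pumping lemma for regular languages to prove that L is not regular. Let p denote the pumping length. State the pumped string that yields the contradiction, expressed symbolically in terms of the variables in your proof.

0^{p+k} 1^p 0^p 1^p

Toward a contradiction, assume L is regular with pumping length p.
Take w = 0^p 1^p 0^p 1^p = uu where u = 0^p1^p; then w ∈ L and |w| = 4p ≥ p.
By the pumping lemma, w = xyz with |xy| ≤ p and |y| > 0.
Since the first p symbols of w are all 0's and |xy| ≤ p, y lies entirely in the leading 0-block: y = 0^k for some k with 1 ≤ k ≤ p.
Pump with i = 2: xy^2z = 0^{p+k} 1^p 0^p 1^p, of length 4p+k. Suppose this equals vv. The string starts with 0 and ends with 1, so v does too; thus the boundary between the two copies of v is a 1→0 transition. There is exactly one such transition, at position 2p+k, so |v| = 2p+k and |vv| = 4p+2k ≠ 4p+k since k ≥ 1. So xy^2z ∉ L.
Contradiction. Therefore L is not regular.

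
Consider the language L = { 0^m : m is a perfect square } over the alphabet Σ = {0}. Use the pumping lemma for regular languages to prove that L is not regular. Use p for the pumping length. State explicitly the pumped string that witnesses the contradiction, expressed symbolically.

Suppose for contradiction that L is regular, and let p be the pumping length.
Take w = 0^{p²} ∈ L with |w| = p² ≥ p.
The pumping lemma gives a decomposition w = xyz where |xy| ≤ p and |y| > 0.
Then y = 0^k for some k with 1 ≤ k ≤ p.
Pump with i = 2: xy^2z = 0^{p²+k}. Since 1 ≤ k ≤ p, p² < p²+k ≤ p²+p < (p+1)², so p²+k lies strictly between consecutive squares and is not a perfect square. So xy^2z ∉ L.
Contradiction. Therefore L is not regular.

0^{p²+k}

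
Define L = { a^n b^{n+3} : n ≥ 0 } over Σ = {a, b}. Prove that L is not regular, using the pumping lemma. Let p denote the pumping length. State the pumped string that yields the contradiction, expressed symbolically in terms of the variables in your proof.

Assume L is regular; let p be its pumping constant.
Choose w = a^p b^{p+3}, which is in L with |w| = 2p+3 ≥ p.
The pumping lemma gives a decomposition w = xyz where |xy| ≤ p and y is nonempty.
Because |xy| ≤ p and w begins with p copies of a, we have y = a^k with 1 ≤ k ≤ p.
Pump with i = 2: xy^2z = a^{p+k} b^{p+3}. For this to lie in L we would need p+3 = (p+k)+3, which forces k = 0. But k ≥ 1, so xy^2z ∉ L.
This contradicts the pumping lemma, so L is not regular.

a^{p+k} b^{p+3}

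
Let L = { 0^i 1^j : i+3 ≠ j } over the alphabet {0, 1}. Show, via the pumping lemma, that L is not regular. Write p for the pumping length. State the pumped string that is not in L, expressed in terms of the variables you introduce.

Assume L is regular. Let p be the pumping length given by the pumping lemma.
Choose w = 0^p 1^{p+p!+3}. Since p ≠ (p+p!+3)-3 = p+p!, w ∈ L; and |w| ≥ p.
By the pumping lemma, w = xyz with |xy| ≤ p and y is nonempty.
Because |xy| ≤ p and w begins with p copies of 0, we have y = 0^k with 1 ≤ k ≤ p.
Since 1 ≤ k ≤ p, k divides p!; set t = 1 + p!/k. Then xy^t z has p + (p!/k)·k = p + p! copies of 0. Now the 0-count is p+p! and (1-count)-3 = (p+p!+3)-3 = p+p!, so i+3 ≠ j fails. So xy^t z = 0^{p+p!} 1^{p+p!+3} ∉ L.
This is a contradiction; hence L is not regular.

0^{p+p!} 1^{p+p!+3}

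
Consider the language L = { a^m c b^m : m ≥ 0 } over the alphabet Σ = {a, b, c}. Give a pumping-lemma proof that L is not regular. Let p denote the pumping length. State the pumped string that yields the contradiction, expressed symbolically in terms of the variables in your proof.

Suppose for contradiction that L is regular, and let p be the pumping length.
Take w = a^p c b^p ∈ L with |w| = 2p+1 ≥ p.
The pumping lemma gives a decomposition w = xyz where |xy| ≤ p and y is nonempty.
The first p characters of w are a's, so xy (and hence y) consists only of a's. Write y = a^k, 1 ≤ k ≤ p.
Pump with i = 2: xy^2z = a^{p+k} c b^p, which would require p+k = p. But k ≥ 1, so xy^2z ∉ L.
This contradicts the pumping lemma, so L is not regular.

a^{p+k} c b^p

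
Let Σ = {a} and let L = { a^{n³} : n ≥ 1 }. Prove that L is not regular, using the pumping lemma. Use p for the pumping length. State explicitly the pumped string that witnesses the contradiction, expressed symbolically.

a^{p³+k}

Toward a contradiction, assume L is regular with pumping length p.
Take w = a^{p³} ∈ L with |w| = p³ ≥ p.
By the pumping lemma, w = xyz with |xy| ≤ p and y is nonempty.
Then y = a^k for some k with 1 ≤ k ≤ p.
Pump with i = 2: xy^2z = a^{p³+k}. Since 1 ≤ k ≤ p, p³ < p³+k ≤ p³+p < p³+3p²+3p+1 = (p+1)³, so p³+k is not a perfect cube. So xy^2z ∉ L.
This contradicts the pumping lemma, so L is not regular.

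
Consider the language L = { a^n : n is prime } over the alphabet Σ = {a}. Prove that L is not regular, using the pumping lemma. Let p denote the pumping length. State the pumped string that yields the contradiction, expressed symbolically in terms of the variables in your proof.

a^{q(1+k)}

Toward a contradiction, assume L is regular with pumping length p.
Let q be a prime with q ≥ p+2 (infinitely many primes exist), and take w = a^q ∈ L with |w| = q ≥ p.
The pumping lemma gives a decomposition w = xyz where |xy| ≤ p and |y| ≥ 1.
Then y = a^k for some k with 1 ≤ k ≤ p.
Since 1 ≤ k ≤ p, |xz| = q-k. Pump with i = q+1: |xy^{q+1}z| = (q-k)+(q+1)k = q+qk = q(1+k), which is composite (both factors ≥ 2). So xy^{q+1}z = a^{q(1+k)} ∉ L.
This contradicts the pumping lemma, so L is not regular.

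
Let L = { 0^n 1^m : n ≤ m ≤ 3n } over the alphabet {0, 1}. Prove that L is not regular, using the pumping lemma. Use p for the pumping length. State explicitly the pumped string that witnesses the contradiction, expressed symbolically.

0^{p+k} 1^p

Suppose for contradiction that L is regular, and let p be the pumping length.
Take w = 0^p 1^p ∈ L (since p ≤ p ≤ 3p), with |w| = 2p ≥ p.
The pumping lemma gives a decomposition w = xyz where |xy| ≤ p and |y| > 0.
The first p characters of w are 0's, so xy (and hence y) consists only of 0's. Write y = 0^k, 1 ≤ k ≤ p.
Pump with i = 2: xy^2z = 0^{p+k} 1^p. Now n = p+k > p = m, so the condition n ≤ m fails. Thus xy^2z ∉ L.
This contradicts the pumping lemma, so L is not regular.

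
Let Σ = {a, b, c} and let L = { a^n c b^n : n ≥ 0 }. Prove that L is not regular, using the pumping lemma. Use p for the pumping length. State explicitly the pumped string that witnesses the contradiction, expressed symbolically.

Suppose for contradiction that L is regular, and let p be the pumping length.
Take w = a^p c b^p ∈ L with |w| = 2p+1 ≥ p.
Write w = xyz as guaranteed by the lemma, with |xy| ≤ p and y is nonempty.
The first p characters of w are a's, so xy (and hence y) consists only of a's. Write y = a^k, 1 ≤ k ≤ p.
Pump with i = 2: xy^2z = a^{p+k} c b^p, which would require p+k = p. But k ≥ 1, so xy^2z ∉ L.
This is a contradiction; hence L is not regular.

a^{p+k} c b^p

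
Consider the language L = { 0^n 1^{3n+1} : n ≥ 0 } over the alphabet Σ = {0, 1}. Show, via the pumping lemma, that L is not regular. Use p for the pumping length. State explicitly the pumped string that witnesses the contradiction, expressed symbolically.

Assume L is regular; let p be its pumping constant.
Take w = 0^p 1^{3p+1}. Then w ∈ L and |w| = 4p+1 ≥ p.
Write w = xyz as guaranteed by the lemma, with |xy| ≤ p and y is nonempty.
Because |xy| ≤ p and w begins with p copies of 0, we have y = 0^k with 1 ≤ k ≤ p.
Pump with i = 2: xy^2z = 0^{p+k} 1^{3p+1}. For this to lie in L we would need 3p+1 = 3(p+k)+1, which forces k = 0. But k ≥ 1, so xy^2z ∉ L.
Contradiction. Therefore L is not regular.

0^{p+k} 1^{3p+1}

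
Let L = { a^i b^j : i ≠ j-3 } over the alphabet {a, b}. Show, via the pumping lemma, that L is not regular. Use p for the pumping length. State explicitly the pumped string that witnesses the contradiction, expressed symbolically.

a^{p+p!} b^{p+p!+3}

Assume L is regular. Let p be the pumping length given by the pumping lemma.
Choose w = a^p b^{p+p!+3}. Since p ≠ (p+p!+3)-3 = p+p!, w ∈ L; and |w| ≥ p.
The pumping lemma gives a decomposition w = xyz where |xy| ≤ p and |y| > 0.
Since the first p symbols of w are all a's and |xy| ≤ p, y lies entirely in the leading a-block: y = a^k for some k with 1 ≤ k ≤ p.
Since 1 ≤ k ≤ p, k divides p!; set t = 1 + p!/k. Then xy^t z has p + (p!/k)·k = p + p! copies of a. Now the a-count is p+p! and (b-count)-3 = (p+p!+3)-3 = p+p!, so i ≠ j-3 fails. So xy^t z = a^{p+p!} b^{p+p!+3} ∉ L.
Contradiction. Therefore L is not regular.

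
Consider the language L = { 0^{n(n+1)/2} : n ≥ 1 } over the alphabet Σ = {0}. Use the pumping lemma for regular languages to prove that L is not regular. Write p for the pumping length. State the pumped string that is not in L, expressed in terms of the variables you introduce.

0^{p(p+1)/2+k}

Assume L is regular. Let p be the pumping length given by the pumping lemma.
Take w = 0^{p(p+1)/2} ∈ L with |w| = p(p+1)/2 ≥ p.
The pumping lemma gives a decomposition w = xyz where |xy| ≤ p and |y| > 0.
Then y = 0^k for some k with 1 ≤ k ≤ p.
Pump with i = 2: xy^2z = 0^{p(p+1)/2+k}. Since 1 ≤ k ≤ p, p(p+1)/2 < p(p+1)/2+k ≤ p(p+1)/2+p < (p+1)(p+2)/2, so p(p+1)/2+k is strictly between consecutive triangular numbers. So xy^2z ∉ L.
Contradiction. Therefore L is not regular.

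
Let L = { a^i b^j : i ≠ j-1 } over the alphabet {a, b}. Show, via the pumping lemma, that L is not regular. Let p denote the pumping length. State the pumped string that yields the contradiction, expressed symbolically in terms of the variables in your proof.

a^{p+p!} b^{p+p!+1}

Toward a contradiction, assume L is regular with pumping length p.
Choose w = a^p b^{p+p!+1}. Since p ≠ (p+p!+1)-1 = p+p!, w ∈ L; and |w| ≥ p.
The pumping lemma gives a decomposition w = xyz where |xy| ≤ p and |y| > 0.
The first p characters of w are a's, so xy (and hence y) consists only of a's. Write y = a^k, 1 ≤ k ≤ p.
Since 1 ≤ k ≤ p, k divides p!; set t = 1 + p!/k. Then xy^t z has p + (p!/k)·k = p + p! copies of a. Now the a-count is p+p! and (b-count)-1 = (p+p!+1)-1 = p+p!, so i ≠ j-1 fails. So xy^t z = a^{p+p!} b^{p+p!+1} ∉ L.
Contradiction. Therefore L is not regular.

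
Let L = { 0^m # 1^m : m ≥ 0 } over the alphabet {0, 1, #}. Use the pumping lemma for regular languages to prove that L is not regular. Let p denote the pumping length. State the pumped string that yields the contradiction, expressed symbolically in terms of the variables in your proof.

Suppose for contradiction that L is regular, and let p be the pumping length.
Take w = 0^p # 1^p ∈ L with |w| = 2p+1 ≥ p.
The pumping lemma gives a decomposition w = xyz where |xy| ≤ p and |y| ≥ 1.
Since the first p symbols of w are all 0's and |xy| ≤ p, y lies entirely in the leading 0-block: y = 0^k for some k with 1 ≤ k ≤ p.
Pump with i = 2: xy^2z = 0^{p+k} # 1^p, which would require p+k = p. But k ≥ 1, so xy^2z ∉ L.
Contradiction. Therefore L is not regular.

0^{p+k} # 1^p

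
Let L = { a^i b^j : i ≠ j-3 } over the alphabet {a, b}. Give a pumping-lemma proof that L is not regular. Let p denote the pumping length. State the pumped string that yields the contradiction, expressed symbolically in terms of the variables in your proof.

a^{p+p!} b^{p+p!+3}

Suppose for contradiction that L is regular, and let p be the pumping length.
Choose w = a^p b^{p+p!+3}. Since p ≠ (p+p!+3)-3 = p+p!, w ∈ L; and |w| ≥ p.
Write w = xyz as guaranteed by the lemma, with |xy| ≤ p and y is nonempty.
Because |xy| ≤ p and w begins with p copies of a, we have y = a^k with 1 ≤ k ≤ p.
Since 1 ≤ k ≤ p, k divides p!; set t = 1 + p!/k. Then xy^t z has p + (p!/k)·k = p + p! copies of a. Now the a-count is p+p! and (b-count)-3 = (p+p!+3)-3 = p+p!, so i ≠ j-3 fails. So xy^t z = a^{p+p!} b^{p+p!+3} ∉ L.
Contradiction. Therefore L is not regular.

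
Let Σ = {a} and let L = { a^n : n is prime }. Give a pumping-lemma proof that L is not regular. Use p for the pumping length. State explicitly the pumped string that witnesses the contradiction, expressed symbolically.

a^{q(1+k)}

Suppose for contradiction that L is regular, and let p be the pumping length.
Let q be a prime with q ≥ p+2 (infinitely many primes exist), and take w = a^q ∈ L with |w| = q ≥ p.
The pumping lemma gives a decomposition w = xyz where |xy| ≤ p and y is nonempty.
Then y = a^k for some k with 1 ≤ k ≤ p.
Since 1 ≤ k ≤ p, |xz| = q-k. Pump with i = q+1: |xy^{q+1}z| = (q-k)+(q+1)k = q+qk = q(1+k), which is composite (both factors ≥ 2). So xy^{q+1}z = a^{q(1+k)} ∉ L.
This contradicts the pumping lemma, so L is not regular.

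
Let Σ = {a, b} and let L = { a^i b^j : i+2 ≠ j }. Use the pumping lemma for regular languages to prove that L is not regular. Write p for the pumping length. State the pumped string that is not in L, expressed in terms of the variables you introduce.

a^{p+p!} b^{p+p!+2}

Assume L is regular; let p be its pumping constant.
Choose w = a^p b^{p+p!+2}. Since p ≠ (p+p!+2)-2 = p+p!, w ∈ L; and |w| ≥ p.
The pumping lemma gives a decomposition w = xyz where |xy| ≤ p and y is nonempty.
Because |xy| ≤ p and w begins with p copies of a, we have y = a^k with 1 ≤ k ≤ p.
Since 1 ≤ k ≤ p, k divides p!; set t = 1 + p!/k. Then xy^t z has p + (p!/k)·k = p + p! copies of a. Now the a-count is p+p! and (b-count)-2 = (p+p!+2)-2 = p+p!, so i+2 ≠ j fails. So xy^t z = a^{p+p!} b^{p+p!+2} ∉ L.
This contradicts the pumping lemma, so L is not regular.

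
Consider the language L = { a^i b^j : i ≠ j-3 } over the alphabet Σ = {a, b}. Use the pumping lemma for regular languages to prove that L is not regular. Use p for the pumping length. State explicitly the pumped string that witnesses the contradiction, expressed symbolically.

Suppose for contradiction that L is regular, and let p be the pumping length.
Choose w = a^p b^{p+p!+3}. Since p ≠ (p+p!+3)-3 = p+p!, w ∈ L; and |w| ≥ p.
By the pumping lemma, w = xyz with |xy| ≤ p and |y| ≥ 1.
Since the first p symbols of w are all a's and |xy| ≤ p, y lies entirely in the leading a-block: y = a^k for some k with 1 ≤ k ≤ p.
Since 1 ≤ k ≤ p, k divides p!; set t = 1 + p!/k. Then xy^t z has p + (p!/k)·k = p + p! copies of a. Now the a-count is p+p! and (b-count)-3 = (p+p!+3)-3 = p+p!, so i ≠ j-3 fails. So xy^t z = a^{p+p!} b^{p+p!+3} ∉ L.
This contradicts the pumping lemma, so L is not regular.

a^{p+p!} b^{p+p!+3}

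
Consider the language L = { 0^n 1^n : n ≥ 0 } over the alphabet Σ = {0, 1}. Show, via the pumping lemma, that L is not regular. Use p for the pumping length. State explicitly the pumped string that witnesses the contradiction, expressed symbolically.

0^{p+k} 1^p

Toward a contradiction, assume L is regular with pumping length p.
Take w = 0^p 1^p. Then w ∈ L and |w| = 2p ≥ p.
Write w = xyz as guaranteed by the lemma, with |xy| ≤ p and |y| > 0.
The first p characters of w are 0's, so xy (and hence y) consists only of 0's. Write y = 0^k, 1 ≤ k ≤ p.
Pump with i = 2: xy^2z = 0^{p+k} 1^p. For this to lie in L we would need p = p+k, which forces k = 0. But k ≥ 1, so xy^2z ∉ L.
Contradiction. Therefore L is not regular.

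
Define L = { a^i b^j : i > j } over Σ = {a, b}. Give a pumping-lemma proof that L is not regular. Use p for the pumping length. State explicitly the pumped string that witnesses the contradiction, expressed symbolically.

a^{p+1-k} b^p

Suppose for contradiction that L is regular, and let p be the pumping length.
Choose w = a^{p+1} b^p ∈ L, with |w| = 2p+1 ≥ p.
Write w = xyz as guaranteed by the lemma, with |xy| ≤ p and y is nonempty.
Because |xy| ≤ p and w begins with p copies of a, we have y = a^k with 1 ≤ k ≤ p.
Consider xy^0z = xz = a^{p+1-k} b^p. Since k ≥ 1, the a-count p+1-k is at most p, so i > j fails; thus xz ∉ L.
Contradiction. Therefore L is not regular.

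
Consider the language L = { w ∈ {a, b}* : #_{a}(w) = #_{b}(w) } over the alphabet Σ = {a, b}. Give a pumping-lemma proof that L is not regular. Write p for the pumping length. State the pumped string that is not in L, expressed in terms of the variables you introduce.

a^{p+k} b^p

Assume L is regular; let p be its pumping constant.
Choose w = a^p b^p ∈ L with |w| = 2p ≥ p.
By the pumping lemma, w = xyz with |xy| ≤ p and y is nonempty.
Because |xy| ≤ p and w begins with p copies of a, we have y = a^k with 1 ≤ k ≤ p.
Pump with i = 2: xy^2z = a^{p+k} b^p has p+k occurrences of a but only p of b. Since k ≥ 1 the counts differ, so xy^2z ∉ L.
This contradicts the pumping lemma, so L is not regular.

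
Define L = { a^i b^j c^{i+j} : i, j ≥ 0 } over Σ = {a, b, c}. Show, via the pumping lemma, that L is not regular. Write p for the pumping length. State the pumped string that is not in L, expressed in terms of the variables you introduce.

a^{p+k} b^p c^{2p}

Assume L is regular. Let p be the pumping length given by the pumping lemma.
Take w = a^p b^p c^{2p} ∈ L (with i=j=p, i+j=2p), |w| = 4p ≥ p.
The pumping lemma gives a decomposition w = xyz where |xy| ≤ p and |y| > 0.
Since the first p symbols of w are all a's and |xy| ≤ p, y lies entirely in the leading a-block: y = a^k for some k with 1 ≤ k ≤ p.
Consider xy^2z = a^{p+k} b^p c^{2p}. Now the a- and b-counts sum to 2p+k, but the c-count is 2p ≠ 2p+k. So xy^2z ∉ L.
Contradiction. Therefore L is not regular.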